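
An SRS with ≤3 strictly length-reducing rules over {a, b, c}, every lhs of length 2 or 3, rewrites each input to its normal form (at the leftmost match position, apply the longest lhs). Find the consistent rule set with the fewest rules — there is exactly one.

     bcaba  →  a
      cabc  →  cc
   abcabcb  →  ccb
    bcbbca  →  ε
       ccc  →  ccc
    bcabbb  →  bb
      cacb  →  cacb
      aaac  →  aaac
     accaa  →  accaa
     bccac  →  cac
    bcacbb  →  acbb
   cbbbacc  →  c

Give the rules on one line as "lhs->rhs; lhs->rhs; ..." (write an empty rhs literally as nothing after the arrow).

ab->; ba->; bc->

  | bcaba => aba => a
  | cabc => cc
  | abcabcb => cabcb => ccb
  | bcbbca => bbca => ba => ε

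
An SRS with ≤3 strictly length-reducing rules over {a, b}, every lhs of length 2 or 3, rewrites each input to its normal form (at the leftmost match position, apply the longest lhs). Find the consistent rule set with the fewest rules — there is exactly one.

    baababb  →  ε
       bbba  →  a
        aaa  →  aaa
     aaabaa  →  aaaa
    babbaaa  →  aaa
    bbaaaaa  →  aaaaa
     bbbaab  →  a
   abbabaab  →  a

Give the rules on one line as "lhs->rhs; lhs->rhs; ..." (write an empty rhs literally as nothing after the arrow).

ab->; ba->a

  | baababb => aababb => aabb => ab => ε
  | bbba => bba => ba => a
  | aaa
  | aaabaa => aaaa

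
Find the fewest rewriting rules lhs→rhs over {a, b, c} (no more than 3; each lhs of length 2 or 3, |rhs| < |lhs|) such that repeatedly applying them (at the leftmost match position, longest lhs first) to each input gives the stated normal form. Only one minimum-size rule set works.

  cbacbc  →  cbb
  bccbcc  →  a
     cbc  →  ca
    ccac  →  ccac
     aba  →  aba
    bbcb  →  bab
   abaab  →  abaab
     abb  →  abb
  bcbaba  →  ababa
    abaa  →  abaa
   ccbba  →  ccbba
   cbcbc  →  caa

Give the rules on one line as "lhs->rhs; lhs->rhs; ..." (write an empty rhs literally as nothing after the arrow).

aca->b; bc->a

  | cbacbc => cbaca => cbb
  | bccbcc => acbcc => acac => bc => a
  | cbc => ca
  | ccac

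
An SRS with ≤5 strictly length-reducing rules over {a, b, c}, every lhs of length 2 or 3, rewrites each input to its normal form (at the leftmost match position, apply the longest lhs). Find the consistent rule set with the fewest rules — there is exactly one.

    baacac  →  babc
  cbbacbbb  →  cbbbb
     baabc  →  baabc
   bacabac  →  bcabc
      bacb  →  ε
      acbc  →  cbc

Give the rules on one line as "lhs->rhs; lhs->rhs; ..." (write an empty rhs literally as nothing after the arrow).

  | baacac => babac => babc
  | cbbacbbb => cbbcbbb => cbbbb
  | baabc
  | bacabac => bcabac => bcabc

aac->ab; ac->c; bbc->b; bcb->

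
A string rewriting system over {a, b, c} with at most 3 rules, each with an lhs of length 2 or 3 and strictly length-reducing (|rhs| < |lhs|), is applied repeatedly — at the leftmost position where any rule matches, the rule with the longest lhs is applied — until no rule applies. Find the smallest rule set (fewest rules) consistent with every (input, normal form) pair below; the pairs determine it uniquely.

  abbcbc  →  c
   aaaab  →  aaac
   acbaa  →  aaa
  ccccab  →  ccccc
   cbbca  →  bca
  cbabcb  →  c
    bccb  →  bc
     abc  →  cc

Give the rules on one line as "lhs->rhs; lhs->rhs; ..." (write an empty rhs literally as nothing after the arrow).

ab->c; cb->

  | abbcbc => cbcbc => cbc => c
  | aaaab => aaac
  | acbaa => aaa
  | ccccab => ccccc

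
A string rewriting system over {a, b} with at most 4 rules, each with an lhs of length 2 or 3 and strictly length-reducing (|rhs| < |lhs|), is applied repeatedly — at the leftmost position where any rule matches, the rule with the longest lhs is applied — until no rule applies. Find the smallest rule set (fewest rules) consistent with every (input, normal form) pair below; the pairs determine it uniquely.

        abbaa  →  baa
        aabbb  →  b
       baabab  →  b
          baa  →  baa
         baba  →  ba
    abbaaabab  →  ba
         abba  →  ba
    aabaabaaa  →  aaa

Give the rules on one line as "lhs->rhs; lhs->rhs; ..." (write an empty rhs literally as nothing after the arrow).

ab->; aba->; bab->b

  | abbaa => baa
  | aabbb => abb => b
  | baabab => bab => b
  | baa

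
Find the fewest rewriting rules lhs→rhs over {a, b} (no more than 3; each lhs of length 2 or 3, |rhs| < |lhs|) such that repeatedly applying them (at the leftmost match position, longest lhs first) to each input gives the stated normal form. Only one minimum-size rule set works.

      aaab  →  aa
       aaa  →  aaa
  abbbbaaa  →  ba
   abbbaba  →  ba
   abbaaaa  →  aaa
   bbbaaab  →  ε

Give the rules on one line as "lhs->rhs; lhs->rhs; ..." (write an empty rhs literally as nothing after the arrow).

  | aaab => aa
  | aaa
  | abbbbaaa => bbbaaa => bbaa => ba
  | abbbaba => bbaba => ba

ab->; baa->a; bab->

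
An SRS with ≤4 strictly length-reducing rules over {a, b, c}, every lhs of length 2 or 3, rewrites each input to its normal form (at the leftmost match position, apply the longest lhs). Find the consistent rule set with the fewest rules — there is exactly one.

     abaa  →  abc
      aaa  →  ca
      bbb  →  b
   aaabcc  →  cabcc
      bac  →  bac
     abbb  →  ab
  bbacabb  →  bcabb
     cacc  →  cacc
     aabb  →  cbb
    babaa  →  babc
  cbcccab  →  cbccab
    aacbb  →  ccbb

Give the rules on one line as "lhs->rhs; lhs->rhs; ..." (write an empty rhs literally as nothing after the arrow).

  | abaa => abc
  | aaa => ca
  | bbb => b
  | aaabcc => cabcc

aa->c; bba->b; bbb->b; ccc->cc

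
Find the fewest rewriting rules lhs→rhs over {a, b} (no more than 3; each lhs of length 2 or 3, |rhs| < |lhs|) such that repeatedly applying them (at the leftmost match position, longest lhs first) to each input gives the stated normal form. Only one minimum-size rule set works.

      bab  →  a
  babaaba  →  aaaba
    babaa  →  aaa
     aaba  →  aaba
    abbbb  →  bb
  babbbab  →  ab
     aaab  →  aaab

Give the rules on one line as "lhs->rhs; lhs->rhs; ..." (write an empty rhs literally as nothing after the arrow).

abb->; bab->a

  | bab => a
  | babaaba => aaaba
  | babaa => aaa
  | aaba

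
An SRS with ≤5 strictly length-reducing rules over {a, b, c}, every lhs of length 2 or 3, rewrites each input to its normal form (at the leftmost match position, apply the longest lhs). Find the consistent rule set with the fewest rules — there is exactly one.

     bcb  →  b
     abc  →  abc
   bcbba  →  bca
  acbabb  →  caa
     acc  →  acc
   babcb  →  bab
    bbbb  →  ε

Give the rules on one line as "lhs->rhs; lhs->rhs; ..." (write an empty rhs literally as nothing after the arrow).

  | bcb => b
  | abc
  | bcbba => bca
  | acbabb => caabb => caa

acb->ca; bb->; cb->; cbb->c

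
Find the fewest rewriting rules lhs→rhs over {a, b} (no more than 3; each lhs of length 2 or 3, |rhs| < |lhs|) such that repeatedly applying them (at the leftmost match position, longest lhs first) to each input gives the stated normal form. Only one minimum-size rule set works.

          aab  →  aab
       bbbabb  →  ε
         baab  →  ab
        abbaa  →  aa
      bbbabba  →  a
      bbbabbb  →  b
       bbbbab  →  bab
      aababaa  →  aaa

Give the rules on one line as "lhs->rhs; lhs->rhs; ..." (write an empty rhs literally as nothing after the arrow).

  | aab
  | bbbabb => abb => ε
  | baab => ab
  | abbaa => aa

abb->; baa->a; bbb->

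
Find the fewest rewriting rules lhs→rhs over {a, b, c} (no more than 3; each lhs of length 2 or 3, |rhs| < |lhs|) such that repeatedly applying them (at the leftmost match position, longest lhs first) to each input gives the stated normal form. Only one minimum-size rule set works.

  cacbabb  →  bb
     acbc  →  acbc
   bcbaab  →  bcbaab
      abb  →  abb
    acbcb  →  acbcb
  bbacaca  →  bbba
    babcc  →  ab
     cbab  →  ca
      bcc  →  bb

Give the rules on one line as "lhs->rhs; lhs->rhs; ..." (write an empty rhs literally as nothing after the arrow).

aca->c; bab->a; cc->b

  | cacbabb => cacab => ccb => bb
  | acbc
  | bcbaab
  | abb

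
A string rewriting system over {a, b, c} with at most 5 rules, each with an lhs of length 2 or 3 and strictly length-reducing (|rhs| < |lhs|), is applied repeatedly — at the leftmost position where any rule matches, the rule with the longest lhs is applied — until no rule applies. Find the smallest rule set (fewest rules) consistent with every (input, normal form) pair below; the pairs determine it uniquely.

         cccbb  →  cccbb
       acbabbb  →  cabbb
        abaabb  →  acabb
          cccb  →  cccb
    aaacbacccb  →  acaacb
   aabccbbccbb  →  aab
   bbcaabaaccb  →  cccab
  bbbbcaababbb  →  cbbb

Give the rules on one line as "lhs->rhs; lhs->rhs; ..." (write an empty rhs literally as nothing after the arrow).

acc->ca; ba->c; bc->b; bcb->

  | cccbb
  | acbabbb => accbbb => cabbb
  | abaabb => acabb
  | cccb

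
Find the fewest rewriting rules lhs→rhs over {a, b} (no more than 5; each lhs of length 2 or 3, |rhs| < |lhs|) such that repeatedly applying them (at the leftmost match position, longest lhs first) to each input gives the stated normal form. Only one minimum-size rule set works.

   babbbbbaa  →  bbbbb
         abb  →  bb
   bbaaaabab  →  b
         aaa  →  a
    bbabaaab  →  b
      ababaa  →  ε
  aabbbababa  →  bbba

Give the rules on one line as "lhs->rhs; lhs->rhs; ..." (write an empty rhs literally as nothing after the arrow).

  | babbbbbaa => bbbbbbaa => bbbbb
  | abb => bb
  | bbaaaabab => baabab => bab => b
  | aaa => a

aa->; ab->; abb->bb; baa->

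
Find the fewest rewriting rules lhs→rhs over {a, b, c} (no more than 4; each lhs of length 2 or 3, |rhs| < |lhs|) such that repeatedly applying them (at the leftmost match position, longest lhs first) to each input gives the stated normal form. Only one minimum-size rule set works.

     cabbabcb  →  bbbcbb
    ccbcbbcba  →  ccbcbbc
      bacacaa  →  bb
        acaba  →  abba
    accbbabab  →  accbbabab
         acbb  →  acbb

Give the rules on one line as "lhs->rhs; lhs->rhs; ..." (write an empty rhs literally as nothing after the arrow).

  | cabbabcb => bbbabcb => bbbcbb
  | ccbcbbcba => ccbcbbc
  | bacacaa => babcaa => bcbaa => bca => bb
  | acaba => abba

abc->cb; ca->b; cba->c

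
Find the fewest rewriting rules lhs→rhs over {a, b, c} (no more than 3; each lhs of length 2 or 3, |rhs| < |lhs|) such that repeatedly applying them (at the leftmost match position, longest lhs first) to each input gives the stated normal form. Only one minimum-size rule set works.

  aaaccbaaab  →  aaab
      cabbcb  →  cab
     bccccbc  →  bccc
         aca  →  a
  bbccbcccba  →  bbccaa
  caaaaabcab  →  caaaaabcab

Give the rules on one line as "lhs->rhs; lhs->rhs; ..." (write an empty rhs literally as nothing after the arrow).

  | aaaccbaaab => aacbaaab => abaaab => aaab
  | cabbcb => cabba => cab
  | bccccbc => bcccac => bccc
  | aca => a

ac->; ba->; cb->a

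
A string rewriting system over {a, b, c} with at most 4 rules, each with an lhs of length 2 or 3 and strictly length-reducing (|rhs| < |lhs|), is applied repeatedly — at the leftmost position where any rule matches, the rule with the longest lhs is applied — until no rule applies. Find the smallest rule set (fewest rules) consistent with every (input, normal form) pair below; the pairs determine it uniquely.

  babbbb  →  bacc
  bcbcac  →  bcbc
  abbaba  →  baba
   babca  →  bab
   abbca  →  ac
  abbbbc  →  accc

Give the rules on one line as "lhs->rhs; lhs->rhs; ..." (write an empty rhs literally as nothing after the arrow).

  | babbbb => bacbb => bacc
  | bcbcac => bcbc
  | abbaba => acaba => baba
  | babca => bab

aca->ba; bb->c; ca->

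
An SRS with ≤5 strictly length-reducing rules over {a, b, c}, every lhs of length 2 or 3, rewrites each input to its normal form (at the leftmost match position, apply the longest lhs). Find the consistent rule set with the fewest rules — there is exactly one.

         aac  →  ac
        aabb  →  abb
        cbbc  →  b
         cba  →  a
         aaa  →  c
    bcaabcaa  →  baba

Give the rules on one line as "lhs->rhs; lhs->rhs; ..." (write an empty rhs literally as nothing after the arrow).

aa->a; aaa->c; bc->b; cb->

  | aac => ac
  | aabb => abb
  | cbbc => bc => b
  | cba => a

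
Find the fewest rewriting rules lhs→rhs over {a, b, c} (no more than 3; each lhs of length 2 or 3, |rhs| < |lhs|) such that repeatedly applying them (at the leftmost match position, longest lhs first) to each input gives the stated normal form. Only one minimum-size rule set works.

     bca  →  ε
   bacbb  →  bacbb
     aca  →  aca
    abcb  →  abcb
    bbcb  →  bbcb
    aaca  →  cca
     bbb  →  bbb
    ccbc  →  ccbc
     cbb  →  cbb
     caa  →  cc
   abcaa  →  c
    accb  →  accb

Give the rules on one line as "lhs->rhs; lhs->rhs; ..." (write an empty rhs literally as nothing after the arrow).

aa->c; bca->

  | bca => ε
  | bacbb
  | aca
  | abcb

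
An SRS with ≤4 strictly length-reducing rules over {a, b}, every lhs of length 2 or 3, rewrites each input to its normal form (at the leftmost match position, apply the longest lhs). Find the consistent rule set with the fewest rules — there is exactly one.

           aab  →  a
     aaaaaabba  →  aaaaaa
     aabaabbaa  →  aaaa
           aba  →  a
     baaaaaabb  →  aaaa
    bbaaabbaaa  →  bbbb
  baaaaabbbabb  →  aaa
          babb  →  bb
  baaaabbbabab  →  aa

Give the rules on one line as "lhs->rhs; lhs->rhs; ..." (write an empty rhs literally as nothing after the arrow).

  | aab => a
  | aaaaaabba => aaaaaaba => aaaaaa
  | aabaabbaa => aaabbaa => aaabaa => aaaa
  | aba => a

ab->; abb->ab; ba->; bba->bb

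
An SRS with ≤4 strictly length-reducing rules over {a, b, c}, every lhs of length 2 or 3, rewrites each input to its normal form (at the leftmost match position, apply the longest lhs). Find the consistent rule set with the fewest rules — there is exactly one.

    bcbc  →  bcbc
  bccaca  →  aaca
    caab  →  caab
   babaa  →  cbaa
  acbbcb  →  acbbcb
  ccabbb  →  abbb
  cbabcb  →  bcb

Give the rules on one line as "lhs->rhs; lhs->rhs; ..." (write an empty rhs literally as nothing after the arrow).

  | bcbc
  | bccaca => aaca
  | caab
  | babaa => cbaa

bab->cb; bcc->a; cc->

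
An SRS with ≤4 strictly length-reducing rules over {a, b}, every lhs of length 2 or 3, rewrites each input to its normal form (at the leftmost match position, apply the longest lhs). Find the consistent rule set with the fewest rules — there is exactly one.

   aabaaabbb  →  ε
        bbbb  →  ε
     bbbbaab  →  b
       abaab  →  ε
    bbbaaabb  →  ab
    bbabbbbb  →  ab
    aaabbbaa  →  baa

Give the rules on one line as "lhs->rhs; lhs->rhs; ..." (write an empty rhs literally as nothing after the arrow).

aab->b; abb->; bb->; bbb->ab

  | aabaaabbb => baaabbb => babbb => bb => ε
  | bbbb => abb => ε
  | bbbbaab => abbaab => aab => b
  | abaab => abb => ε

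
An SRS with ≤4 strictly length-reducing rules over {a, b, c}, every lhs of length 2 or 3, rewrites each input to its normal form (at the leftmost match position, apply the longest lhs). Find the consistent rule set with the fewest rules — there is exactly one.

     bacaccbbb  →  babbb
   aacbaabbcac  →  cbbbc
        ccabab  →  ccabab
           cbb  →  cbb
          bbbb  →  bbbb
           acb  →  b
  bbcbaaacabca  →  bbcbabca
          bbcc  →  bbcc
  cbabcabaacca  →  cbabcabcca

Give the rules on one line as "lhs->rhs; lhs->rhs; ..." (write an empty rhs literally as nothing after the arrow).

aa->; ac->; acc->a

  | bacaccbbb => baccbbb => babbb
  | aacbaabbcac => cbaabbcac => cbbbcac => cbbbc
  | ccabab
  | cbb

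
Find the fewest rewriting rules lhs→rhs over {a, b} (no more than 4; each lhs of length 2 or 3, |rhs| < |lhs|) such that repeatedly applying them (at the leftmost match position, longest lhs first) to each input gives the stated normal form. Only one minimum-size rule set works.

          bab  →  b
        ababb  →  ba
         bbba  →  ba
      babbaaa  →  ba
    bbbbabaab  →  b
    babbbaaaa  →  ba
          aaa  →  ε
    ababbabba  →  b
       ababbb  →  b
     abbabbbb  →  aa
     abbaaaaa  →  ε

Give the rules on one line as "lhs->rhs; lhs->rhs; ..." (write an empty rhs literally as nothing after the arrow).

aaa->; ab->b; abb->a; bb->b

  | bab => bb => b
  | ababb => babb => ba
  | bbba => bba => ba
  | babbaaa => baaaa => ba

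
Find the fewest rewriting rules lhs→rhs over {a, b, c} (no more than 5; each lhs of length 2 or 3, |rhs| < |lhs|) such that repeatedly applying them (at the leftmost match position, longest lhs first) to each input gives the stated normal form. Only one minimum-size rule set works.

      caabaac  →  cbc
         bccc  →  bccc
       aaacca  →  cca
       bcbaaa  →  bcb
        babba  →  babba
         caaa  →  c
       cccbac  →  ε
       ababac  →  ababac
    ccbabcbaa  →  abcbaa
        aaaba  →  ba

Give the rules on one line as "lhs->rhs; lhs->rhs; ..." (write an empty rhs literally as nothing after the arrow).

  | caabaac => cbaaac => cbc
  | bccc
  | aaacca => cca
  | bcbaaa => bcb

aaa->; aab->ba; cac->; ccb->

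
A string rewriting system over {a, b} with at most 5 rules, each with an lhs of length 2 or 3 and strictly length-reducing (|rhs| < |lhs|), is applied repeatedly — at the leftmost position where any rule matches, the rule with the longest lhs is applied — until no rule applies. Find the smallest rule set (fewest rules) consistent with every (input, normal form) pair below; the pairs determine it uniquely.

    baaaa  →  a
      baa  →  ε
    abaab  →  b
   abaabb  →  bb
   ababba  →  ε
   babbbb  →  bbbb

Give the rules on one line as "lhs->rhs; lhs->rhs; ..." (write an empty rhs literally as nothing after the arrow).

  | baaaa => aaaa => a
  | baa => aa => ε
  | abaab => aaab => b
  | abaabb => aaabb => bb

aa->; aaa->; ba->a; bab->b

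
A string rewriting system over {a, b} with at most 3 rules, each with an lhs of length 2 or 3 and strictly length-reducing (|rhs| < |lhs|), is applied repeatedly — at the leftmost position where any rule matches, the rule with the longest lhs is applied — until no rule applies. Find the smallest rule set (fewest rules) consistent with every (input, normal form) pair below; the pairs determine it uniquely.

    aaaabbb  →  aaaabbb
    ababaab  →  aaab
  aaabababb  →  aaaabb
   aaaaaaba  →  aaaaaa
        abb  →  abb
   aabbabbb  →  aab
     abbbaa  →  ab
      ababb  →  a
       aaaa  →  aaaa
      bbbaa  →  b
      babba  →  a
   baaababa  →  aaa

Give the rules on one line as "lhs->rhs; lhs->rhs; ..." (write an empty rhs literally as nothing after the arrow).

ba->; bab->ba

  | aaaabbb
  | ababaab => abaaab => aaab
  | aaabababb => aaabaabb => aaaabb
  | aaaaaaba => aaaaaa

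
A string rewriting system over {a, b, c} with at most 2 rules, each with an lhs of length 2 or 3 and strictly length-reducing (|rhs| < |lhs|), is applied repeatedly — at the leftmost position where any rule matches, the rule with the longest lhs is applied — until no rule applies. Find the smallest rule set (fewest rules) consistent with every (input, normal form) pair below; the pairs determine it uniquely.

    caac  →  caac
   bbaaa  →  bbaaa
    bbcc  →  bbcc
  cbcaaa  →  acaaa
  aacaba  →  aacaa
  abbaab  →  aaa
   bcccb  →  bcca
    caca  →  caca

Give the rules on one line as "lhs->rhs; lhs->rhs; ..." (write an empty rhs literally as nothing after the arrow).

  | caac
  | bbaaa
  | bbcc
  | cbcaaa => acaaa

ab->a; cb->a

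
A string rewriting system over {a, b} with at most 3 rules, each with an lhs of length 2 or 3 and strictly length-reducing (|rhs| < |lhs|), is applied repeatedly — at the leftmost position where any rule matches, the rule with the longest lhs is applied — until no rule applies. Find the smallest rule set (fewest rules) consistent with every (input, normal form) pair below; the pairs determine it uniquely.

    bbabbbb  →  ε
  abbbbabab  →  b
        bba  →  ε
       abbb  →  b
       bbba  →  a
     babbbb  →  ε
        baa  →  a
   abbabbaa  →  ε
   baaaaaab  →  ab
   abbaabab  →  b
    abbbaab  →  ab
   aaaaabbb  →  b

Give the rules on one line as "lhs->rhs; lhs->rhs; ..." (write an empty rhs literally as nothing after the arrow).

  | bbabbbb => aabbbb => bbbb => abb => aa => ε
  | abbbbabab => aabbabab => bbabab => aabab => bab => b
  | bba => aa => ε
  | abbb => aab => b

aa->; ba->; bb->a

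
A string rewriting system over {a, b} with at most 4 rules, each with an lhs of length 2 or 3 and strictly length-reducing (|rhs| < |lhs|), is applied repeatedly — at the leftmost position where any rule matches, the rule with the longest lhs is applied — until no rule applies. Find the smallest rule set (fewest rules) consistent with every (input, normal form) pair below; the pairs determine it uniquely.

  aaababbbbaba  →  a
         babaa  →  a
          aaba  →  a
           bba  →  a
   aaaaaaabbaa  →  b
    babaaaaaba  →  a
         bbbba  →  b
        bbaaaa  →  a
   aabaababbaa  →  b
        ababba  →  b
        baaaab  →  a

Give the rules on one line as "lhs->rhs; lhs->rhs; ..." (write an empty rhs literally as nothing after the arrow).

  | aaababbbbaba => aababbbbaba => ababbbbaba => abbbbaba => bbbaba => ababa => aba => a
  | babaa => bbaa => aaa => aa => a
  | aaba => aba => a
  | bba => aa => a

aa->a; ab->; ba->b; bb->a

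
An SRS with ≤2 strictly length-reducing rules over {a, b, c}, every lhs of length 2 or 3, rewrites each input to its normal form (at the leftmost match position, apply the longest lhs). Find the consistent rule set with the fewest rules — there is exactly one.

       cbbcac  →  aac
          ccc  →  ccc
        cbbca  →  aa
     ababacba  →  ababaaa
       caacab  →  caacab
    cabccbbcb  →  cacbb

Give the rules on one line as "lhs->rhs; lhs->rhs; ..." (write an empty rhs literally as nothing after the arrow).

  | cbbcac => cbac => aac
  | ccc
  | cbbca => cba => aa
  | ababacba => ababaaa

bc->; cba->aa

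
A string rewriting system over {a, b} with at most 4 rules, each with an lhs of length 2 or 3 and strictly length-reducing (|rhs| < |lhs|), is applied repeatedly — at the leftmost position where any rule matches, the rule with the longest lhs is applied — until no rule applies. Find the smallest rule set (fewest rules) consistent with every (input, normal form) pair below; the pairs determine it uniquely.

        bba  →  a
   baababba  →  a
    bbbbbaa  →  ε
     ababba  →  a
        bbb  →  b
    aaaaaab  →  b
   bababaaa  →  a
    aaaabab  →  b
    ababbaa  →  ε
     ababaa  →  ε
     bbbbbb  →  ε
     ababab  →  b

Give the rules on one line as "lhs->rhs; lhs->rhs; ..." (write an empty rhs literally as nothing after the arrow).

aa->; ab->b; ba->a; bb->

  | bba => a
  | baababba => aababba => babba => abba => bba => a
  | bbbbbaa => bbbaa => baa => aa => ε
  | ababba => babba => abba => bba => a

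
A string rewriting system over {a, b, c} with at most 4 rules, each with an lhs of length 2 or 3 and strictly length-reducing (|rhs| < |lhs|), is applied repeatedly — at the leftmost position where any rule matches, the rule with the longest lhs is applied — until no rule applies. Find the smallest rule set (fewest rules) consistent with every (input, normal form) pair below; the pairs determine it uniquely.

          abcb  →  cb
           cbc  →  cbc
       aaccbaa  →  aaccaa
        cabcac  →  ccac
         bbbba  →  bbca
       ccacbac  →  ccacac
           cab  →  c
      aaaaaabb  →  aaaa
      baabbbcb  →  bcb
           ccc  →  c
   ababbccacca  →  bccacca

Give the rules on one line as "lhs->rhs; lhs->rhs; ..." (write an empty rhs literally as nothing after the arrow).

  | abcb => cb
  | cbc
  | aaccbaa => aaccaa
  | cabcac => ccac

ab->; ba->a; bba->ca; ccc->c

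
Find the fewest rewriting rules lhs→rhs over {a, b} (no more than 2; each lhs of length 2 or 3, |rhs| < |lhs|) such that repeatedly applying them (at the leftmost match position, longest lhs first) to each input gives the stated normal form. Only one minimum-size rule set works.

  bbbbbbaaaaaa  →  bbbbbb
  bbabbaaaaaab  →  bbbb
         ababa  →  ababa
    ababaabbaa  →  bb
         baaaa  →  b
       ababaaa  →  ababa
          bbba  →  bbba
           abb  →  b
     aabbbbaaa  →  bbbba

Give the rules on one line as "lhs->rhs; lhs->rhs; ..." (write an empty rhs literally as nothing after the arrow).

  | bbbbbbaaaaaa => bbbbbbaaaa => bbbbbbaa => bbbbbb
  | bbabbaaaaaab => bbbaaaaaab => bbbaaaab => bbbaab => bbbb
  | ababa
  | ababaabbaa => ababbbaa => abbbaa => bbaa => bb

aa->; abb->b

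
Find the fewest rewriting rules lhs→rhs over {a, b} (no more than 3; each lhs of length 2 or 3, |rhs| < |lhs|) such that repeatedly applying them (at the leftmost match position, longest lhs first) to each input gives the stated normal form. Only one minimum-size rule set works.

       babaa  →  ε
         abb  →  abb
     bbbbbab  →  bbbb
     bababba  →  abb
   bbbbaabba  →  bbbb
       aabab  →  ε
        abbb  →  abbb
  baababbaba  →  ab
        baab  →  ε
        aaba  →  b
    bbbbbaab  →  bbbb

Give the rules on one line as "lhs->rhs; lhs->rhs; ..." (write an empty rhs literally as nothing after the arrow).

aa->; ba->b; bab->

  | babaa => aa => ε
  | abb
  | bbbbbab => bbbb
  | bababba => abba => abb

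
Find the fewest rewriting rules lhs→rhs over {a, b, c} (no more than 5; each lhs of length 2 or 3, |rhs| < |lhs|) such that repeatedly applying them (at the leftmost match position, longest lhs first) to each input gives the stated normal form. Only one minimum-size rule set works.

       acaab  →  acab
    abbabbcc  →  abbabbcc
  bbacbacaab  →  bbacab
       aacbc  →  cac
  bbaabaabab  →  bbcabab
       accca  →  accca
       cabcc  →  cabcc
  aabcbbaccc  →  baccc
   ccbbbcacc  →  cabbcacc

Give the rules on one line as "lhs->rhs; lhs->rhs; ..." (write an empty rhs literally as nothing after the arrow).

aa->c; acb->; caa->ca; cb->a

  | acaab => acab
  | abbabbcc
  | bbacbacaab => bbacaab => bbacab
  | aacbc => ccbc => cac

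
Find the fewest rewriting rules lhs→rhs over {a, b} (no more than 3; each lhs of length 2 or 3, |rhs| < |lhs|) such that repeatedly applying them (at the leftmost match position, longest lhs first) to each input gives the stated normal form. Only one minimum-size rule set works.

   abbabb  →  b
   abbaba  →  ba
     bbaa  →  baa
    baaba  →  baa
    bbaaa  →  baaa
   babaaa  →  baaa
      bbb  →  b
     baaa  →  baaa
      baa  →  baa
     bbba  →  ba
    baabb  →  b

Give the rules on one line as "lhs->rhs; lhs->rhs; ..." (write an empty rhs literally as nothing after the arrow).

  | abbabb => babb => bb => b
  | abbaba => baba => ba
  | bbaa => baa
  | baaba => baa

ab->; bb->b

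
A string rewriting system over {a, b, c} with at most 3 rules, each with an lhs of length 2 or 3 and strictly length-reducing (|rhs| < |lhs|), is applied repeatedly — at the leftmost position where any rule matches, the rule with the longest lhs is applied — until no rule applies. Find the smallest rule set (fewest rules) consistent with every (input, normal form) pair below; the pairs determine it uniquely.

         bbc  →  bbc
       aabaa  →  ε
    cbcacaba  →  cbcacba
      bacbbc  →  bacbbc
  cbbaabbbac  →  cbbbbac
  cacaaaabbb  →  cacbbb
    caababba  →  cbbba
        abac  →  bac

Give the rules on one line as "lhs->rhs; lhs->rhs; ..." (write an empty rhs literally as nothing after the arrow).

ab->b; baa->

  | bbc
  | aabaa => abaa => baa => ε
  | cbcacaba => cbcacba
  | bacbbc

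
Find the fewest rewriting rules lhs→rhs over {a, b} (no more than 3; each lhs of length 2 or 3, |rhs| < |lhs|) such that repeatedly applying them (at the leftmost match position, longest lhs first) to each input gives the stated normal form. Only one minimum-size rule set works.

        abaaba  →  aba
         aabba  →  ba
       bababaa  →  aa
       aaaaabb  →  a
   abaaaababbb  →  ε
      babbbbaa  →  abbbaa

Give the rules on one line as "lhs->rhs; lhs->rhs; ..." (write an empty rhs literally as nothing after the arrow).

  | abaaba => aba
  | aabba => ba
  | bababaa => aabaa => aa
  | aaaaabb => aaab => a

aab->; bab->a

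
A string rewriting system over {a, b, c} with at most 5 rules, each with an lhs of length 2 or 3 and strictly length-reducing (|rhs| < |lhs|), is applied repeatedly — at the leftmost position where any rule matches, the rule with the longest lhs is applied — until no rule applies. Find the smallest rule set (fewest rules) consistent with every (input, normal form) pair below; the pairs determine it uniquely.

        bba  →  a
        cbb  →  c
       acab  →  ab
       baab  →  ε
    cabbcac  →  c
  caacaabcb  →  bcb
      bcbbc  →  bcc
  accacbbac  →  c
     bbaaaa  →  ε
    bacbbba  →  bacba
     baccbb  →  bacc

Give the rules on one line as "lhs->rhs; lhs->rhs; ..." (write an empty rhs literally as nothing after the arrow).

aa->; bb->; ca->; cca->a

  | bba => a
  | cbb => c
  | acab => ab
  | baab => bb => ε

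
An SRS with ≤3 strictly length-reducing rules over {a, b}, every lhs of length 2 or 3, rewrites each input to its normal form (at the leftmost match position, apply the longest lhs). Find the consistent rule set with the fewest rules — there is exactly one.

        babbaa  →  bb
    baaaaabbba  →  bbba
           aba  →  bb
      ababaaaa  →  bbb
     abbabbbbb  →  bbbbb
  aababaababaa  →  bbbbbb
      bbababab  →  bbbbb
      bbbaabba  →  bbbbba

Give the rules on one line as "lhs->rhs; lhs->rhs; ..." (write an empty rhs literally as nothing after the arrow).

aa->; ab->; aba->bb

  | babbaa => bbaa => bb
  | baaaaabbba => baaabbba => babbba => bbba
  | aba => bb
  | ababaaaa => bbbaaaa => bbbaa => bbb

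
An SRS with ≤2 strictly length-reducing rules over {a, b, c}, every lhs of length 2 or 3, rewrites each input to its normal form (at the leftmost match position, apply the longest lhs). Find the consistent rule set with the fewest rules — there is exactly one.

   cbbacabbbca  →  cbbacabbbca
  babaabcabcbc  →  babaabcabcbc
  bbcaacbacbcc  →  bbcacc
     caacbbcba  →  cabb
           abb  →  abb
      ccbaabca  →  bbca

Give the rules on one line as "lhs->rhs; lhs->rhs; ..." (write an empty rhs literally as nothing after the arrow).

acb->; cba->b

  | cbbacabbbca
  | babaabcabcbc
  | bbcaacbacbcc => bbcaacbcc => bbcacc
  | caacbbcba => cabcba => cabb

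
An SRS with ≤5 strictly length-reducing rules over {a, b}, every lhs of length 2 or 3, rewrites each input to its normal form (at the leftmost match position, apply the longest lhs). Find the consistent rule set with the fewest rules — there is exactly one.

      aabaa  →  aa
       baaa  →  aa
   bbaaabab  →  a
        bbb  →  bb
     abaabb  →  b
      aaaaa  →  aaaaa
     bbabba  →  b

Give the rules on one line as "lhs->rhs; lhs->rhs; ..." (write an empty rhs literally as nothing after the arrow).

  | aabaa => aa
  | baaa => aa
  | bbaaabab => baabab => abab => a
  | bbb => bb

aab->; ba->; bab->; bbb->bb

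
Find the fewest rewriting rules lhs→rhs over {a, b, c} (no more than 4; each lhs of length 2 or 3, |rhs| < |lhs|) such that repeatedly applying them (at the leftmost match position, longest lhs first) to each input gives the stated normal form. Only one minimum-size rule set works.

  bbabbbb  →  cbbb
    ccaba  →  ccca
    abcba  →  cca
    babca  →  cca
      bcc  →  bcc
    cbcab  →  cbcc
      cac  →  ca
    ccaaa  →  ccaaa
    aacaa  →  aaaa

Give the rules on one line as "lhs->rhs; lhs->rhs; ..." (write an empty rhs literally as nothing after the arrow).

  | bbabbbb => babbbb => abbbb => cbbb
  | ccaba => ccca
  | abcba => ccba => cca
  | babca => abca => cca

ab->c; ac->a; ba->a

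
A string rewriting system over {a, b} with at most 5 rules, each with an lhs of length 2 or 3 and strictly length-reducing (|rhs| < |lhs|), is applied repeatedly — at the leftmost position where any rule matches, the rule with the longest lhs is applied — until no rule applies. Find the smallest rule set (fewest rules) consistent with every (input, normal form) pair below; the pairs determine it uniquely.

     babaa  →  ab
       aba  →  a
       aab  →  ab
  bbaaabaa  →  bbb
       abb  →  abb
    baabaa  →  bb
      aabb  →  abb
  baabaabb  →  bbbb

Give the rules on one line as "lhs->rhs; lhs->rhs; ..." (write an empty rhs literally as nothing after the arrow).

aa->a; ba->a; baa->b; bba->bb

  | babaa => abaa => ab
  | aba => aa => a
  | aab => ab
  | bbaaabaa => bbaabaa => bbabaa => bbbaa => bbba => bbb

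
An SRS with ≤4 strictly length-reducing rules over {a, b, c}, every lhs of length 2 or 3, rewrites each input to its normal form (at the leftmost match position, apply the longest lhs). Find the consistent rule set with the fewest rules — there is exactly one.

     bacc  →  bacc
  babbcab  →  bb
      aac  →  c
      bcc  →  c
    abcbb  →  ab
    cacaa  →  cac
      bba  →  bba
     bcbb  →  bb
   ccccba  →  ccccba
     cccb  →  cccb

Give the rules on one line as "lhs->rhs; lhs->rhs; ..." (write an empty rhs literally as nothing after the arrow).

aa->; abb->ab; bc->

  | bacc
  | babbcab => babcab => baab => bb
  | aac => c
  | bcc => c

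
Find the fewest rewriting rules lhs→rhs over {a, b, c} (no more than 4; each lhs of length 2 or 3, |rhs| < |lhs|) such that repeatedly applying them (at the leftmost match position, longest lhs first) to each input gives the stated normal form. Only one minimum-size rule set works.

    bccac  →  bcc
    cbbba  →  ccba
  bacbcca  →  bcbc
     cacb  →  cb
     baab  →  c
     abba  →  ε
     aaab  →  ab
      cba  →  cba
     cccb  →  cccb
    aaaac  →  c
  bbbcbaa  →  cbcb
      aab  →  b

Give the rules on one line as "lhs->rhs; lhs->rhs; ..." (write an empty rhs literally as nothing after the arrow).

aa->; ac->c; bb->c; ca->

  | bccac => bcc
  | cbbba => ccba
  | bacbcca => bcbcca => bcbc
  | cacb => cb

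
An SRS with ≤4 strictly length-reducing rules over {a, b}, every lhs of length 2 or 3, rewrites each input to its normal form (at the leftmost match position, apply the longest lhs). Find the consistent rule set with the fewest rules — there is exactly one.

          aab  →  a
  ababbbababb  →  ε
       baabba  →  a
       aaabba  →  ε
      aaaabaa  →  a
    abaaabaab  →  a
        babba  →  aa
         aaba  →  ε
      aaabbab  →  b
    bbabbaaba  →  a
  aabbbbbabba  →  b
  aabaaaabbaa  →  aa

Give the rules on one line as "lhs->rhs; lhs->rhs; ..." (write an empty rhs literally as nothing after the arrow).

ab->; aba->b; bb->a; bbb->a

  | aab => a
  | ababbbababb => bbbbababb => abababb => bbabb => aabb => ab => ε
  | baabba => baba => bb => a
  | aaabba => aaba => ab => ε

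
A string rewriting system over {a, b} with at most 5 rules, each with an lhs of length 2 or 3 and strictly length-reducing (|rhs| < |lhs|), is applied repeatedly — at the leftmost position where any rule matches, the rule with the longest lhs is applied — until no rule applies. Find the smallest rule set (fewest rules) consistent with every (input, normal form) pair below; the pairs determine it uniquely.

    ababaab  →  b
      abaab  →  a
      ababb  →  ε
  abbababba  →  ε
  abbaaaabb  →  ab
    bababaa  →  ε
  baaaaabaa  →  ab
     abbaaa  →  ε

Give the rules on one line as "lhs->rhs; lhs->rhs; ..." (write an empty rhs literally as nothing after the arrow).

aa->; aaa->ab; ba->a; bb->

  | ababaab => aabaab => baab => aab => b
  | abaab => aaab => abb => a
  | ababb => aabb => bb => ε
  | abbababba => aababba => babba => abba => aa => ε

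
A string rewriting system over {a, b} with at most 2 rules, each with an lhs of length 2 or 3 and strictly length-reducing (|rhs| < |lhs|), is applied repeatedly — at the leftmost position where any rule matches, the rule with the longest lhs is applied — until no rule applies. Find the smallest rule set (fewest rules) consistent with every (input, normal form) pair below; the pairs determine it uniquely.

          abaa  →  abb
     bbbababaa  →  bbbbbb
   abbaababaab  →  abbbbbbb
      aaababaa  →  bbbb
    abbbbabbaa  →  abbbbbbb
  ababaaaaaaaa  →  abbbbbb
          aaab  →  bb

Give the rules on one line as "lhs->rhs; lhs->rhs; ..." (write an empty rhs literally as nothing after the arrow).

  | abaa => abb
  | bbbababaa => bbbbabaa => bbbbbaa => bbbbbb
  | abbaababaab => abbbbabaab => abbbbbaab => abbbbbbb
  | aaababaa => bababaa => bbabaa => bbbaa => bbbb

aa->b; bab->bb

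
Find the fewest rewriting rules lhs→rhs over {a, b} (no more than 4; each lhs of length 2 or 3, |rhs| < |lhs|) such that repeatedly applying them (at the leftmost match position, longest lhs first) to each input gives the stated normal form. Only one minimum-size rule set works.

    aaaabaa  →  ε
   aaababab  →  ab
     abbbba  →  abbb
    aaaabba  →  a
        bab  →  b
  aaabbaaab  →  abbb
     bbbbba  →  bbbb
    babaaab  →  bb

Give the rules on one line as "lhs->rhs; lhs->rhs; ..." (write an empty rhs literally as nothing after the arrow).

aa->; aab->aa; ba->; baa->bb

  | aaaabaa => aabaa => aaaa => aa => ε
  | aaababab => ababab => abab => ab
  | abbbba => abbb
  | aaaabba => aabba => aaba => aaa => a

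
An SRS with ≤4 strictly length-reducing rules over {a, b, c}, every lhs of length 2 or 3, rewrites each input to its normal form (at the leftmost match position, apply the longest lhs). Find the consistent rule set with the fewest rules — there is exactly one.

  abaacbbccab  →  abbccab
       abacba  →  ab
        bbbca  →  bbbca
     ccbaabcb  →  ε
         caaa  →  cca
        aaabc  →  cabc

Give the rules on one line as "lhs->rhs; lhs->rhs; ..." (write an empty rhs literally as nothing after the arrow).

aa->; aaa->ca; cb->

  | abaacbbccab => abcbbccab => abbccab
  | abacba => abaa => ab
  | bbbca
  | ccbaabcb => caabcb => cbcb => cb => ε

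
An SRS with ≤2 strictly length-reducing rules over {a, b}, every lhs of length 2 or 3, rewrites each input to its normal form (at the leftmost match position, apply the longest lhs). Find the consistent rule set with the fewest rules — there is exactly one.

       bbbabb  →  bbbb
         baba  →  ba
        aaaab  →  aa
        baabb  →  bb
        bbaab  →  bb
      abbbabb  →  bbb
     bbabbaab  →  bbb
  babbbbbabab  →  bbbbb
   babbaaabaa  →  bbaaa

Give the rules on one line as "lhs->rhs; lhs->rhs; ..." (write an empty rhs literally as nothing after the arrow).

  | bbbabb => bbbb
  | baba => ba
  | aaaab => aa
  | baabb => bb

aab->; ab->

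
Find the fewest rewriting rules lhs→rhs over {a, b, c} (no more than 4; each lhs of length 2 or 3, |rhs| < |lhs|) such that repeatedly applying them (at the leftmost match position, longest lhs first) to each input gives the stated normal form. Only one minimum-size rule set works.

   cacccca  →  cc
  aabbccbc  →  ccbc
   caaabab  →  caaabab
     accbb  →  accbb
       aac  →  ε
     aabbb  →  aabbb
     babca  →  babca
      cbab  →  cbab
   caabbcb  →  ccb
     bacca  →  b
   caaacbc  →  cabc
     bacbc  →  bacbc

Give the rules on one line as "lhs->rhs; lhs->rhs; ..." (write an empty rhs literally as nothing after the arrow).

aac->; bbc->cc; cca->ac

  | cacccca => caccac => caacc => cc
  | aabbccbc => aacccbc => ccbc
  | caaabab
  | accbb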